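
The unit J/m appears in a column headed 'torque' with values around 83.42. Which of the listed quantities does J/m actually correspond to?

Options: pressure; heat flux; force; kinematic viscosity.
force

torque should have units dimensionally equivalent to kg * m^2 / s^2 (e.g. N·m).
The given unit 'J/m' reduces to kg * m / s^2. Of the listed options, that is the dimensionality of force.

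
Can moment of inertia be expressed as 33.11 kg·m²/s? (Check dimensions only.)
No

moment of inertia has SI base units: kg * m^2
kg·m²/s does NOT reduce to kg * m^2; a valid unit for moment of inertia would be e.g. kg·m².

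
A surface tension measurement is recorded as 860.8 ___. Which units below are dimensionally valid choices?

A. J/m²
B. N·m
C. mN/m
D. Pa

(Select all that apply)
A, C

surface tension has SI base units: kg / s^2

Checking each option against kg / s^2:
  A. J/m²: ✓ matches
  B. N·m: ✗ does not match
  C. mN/m: ✓ matches
  D. Pa: ✗ does not match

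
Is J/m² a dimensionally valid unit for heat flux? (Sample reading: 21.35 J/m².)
No

heat flux has SI base units: kg / s^3
J/m² does NOT reduce to kg / s^3; a valid unit for heat flux would be e.g. W/m².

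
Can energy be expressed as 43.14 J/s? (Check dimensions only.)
No

energy has SI base units: kg * m^2 / s^2
J/s does NOT reduce to kg * m^2 / s^2; a valid unit for energy would be e.g. J.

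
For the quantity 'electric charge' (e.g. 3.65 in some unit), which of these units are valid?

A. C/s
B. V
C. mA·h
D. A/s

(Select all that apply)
C

electric charge has SI base units: A * s

Checking each option against A * s:
  A. C/s: ✗ does not match
  B. V: ✗ does not match
  C. mA·h: ✓ matches
  D. A/s: ✗ does not match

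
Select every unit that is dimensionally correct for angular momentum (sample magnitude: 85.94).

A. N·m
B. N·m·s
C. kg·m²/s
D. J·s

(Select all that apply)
B, C, D

angular momentum has SI base units: kg * m^2 / s

Checking each option against kg * m^2 / s:
  A. N·m: ✗ does not match
  B. N·m·s: ✓ matches
  C. kg·m²/s: ✓ matches
  D. J·s: ✓ matches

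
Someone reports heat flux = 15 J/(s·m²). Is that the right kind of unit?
Yes

heat flux has SI base units: kg / s^3
J/(s·m²) reduces to the same SI base units, so it is a valid unit for heat flux.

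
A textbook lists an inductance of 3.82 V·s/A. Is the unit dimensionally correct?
Yes

inductance has SI base units: kg * m^2 / (A^2 * s^2)
V·s/A reduces to the same SI base units, so it is a valid unit for inductance.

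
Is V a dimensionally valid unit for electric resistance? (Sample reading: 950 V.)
No

electric resistance has SI base units: kg * m^2 / (A^2 * s^3)
V does NOT reduce to kg * m^2 / (A^2 * s^3); a valid unit for electric resistance would be e.g. Ω.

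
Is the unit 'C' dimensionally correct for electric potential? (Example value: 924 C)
No

electric potential has SI base units: kg * m^2 / (A * s^3)
C does NOT reduce to kg * m^2 / (A * s^3); a valid unit for electric potential would be e.g. V.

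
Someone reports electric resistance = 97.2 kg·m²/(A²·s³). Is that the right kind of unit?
Yes

electric resistance has SI base units: kg * m^2 / (A^2 * s^3)
kg·m²/(A²·s³) reduces to the same SI base units, so it is a valid unit for electric resistance.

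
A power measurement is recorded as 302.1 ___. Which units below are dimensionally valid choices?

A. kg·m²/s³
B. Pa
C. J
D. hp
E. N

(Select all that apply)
A, D

power has SI base units: kg * m^2 / s^3

Checking each option against kg * m^2 / s^3:
  A. kg·m²/s³: ✓ matches
  B. Pa: ✗ does not match
  C. J: ✗ does not match
  D. hp: ✓ matches
  E. N: ✗ does not match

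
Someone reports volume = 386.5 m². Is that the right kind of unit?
No

volume has SI base units: m^3
m² does NOT reduce to m^3; a valid unit for volume would be e.g. m³.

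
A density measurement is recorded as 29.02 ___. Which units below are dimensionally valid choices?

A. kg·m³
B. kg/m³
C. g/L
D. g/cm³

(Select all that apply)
B, C, D

density has SI base units: kg / m^3

Checking each option against kg / m^3:
  A. kg·m³: ✗ does not match
  B. kg/m³: ✓ matches
  C. g/L: ✓ matches
  D. g/cm³: ✓ matches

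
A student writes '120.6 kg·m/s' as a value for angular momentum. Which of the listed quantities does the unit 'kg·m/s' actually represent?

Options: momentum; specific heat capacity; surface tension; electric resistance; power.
momentum

angular momentum should have units dimensionally equivalent to kg * m^2 / s (e.g. kg·m²/s).
The given unit 'kg·m/s' reduces to kg * m / s. Of the listed options, that is the dimensionality of momentum.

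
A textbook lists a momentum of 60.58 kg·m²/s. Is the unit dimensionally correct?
No

momentum has SI base units: kg * m / s
kg·m²/s does NOT reduce to kg * m / s; a valid unit for momentum would be e.g. kg·m/s.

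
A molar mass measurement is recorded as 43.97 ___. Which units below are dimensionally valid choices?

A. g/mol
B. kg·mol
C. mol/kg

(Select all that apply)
A

molar mass has SI base units: kg / mol

Checking each option against kg / mol:
  A. g/mol: ✓ matches
  B. kg·mol: ✗ does not match
  C. mol/kg: ✗ does not match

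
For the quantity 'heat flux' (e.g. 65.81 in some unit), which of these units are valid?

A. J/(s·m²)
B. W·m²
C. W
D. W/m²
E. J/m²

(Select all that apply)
A, D

heat flux has SI base units: kg / s^3

Checking each option against kg / s^3:
  A. J/(s·m²): ✓ matches
  B. W·m²: ✗ does not match
  C. W: ✗ does not match
  D. W/m²: ✓ matches
  E. J/m²: ✗ does not match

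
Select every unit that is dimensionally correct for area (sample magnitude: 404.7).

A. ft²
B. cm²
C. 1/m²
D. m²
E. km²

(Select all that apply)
A, B, D, E

area has SI base units: m^2

Checking each option against m^2:
  A. ft²: ✓ matches
  B. cm²: ✓ matches
  C. 1/m²: ✗ does not match
  D. m²: ✓ matches
  E. km²: ✓ matches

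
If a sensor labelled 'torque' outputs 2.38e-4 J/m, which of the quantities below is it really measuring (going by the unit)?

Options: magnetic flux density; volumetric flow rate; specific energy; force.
force

torque should have units dimensionally equivalent to kg * m^2 / s^2 (e.g. N·m).
The given unit 'J/m' reduces to kg * m / s^2. Of the listed options, that is the dimensionality of force.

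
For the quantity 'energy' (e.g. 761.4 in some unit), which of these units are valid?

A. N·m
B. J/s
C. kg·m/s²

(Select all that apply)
A

energy has SI base units: kg * m^2 / s^2

Checking each option against kg * m^2 / s^2:
  A. N·m: ✓ matches
  B. J/s: ✗ does not match
  C. kg·m/s²: ✗ does not match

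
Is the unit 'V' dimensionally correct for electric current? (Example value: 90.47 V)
No

electric current has SI base units: A
V does NOT reduce to A; a valid unit for electric current would be e.g. A.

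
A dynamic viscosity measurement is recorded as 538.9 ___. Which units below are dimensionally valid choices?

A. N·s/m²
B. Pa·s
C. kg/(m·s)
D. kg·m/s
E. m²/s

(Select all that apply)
A, B, C

dynamic viscosity has SI base units: kg / (m * s)

Checking each option against kg / (m * s):
  A. N·s/m²: ✓ matches
  B. Pa·s: ✓ matches
  C. kg/(m·s): ✓ matches
  D. kg·m/s: ✗ does not match
  E. m²/s: ✗ does not match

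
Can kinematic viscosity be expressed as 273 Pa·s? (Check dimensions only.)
No

kinematic viscosity has SI base units: m^2 / s
Pa·s does NOT reduce to m^2 / s; a valid unit for kinematic viscosity would be e.g. m²/s.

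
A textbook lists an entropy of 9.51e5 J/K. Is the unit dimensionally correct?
Yes

entropy has SI base units: kg * m^2 / (s^2 * K)
J/K reduces to the same SI base units, so it is a valid unit for entropy.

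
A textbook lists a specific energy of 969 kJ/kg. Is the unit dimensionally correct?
Yes

specific energy has SI base units: m^2 / s^2
kJ/kg reduces to the same SI base units, so it is a valid unit for specific energy.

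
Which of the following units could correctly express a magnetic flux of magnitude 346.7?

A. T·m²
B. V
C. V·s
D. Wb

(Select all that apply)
A, C, D

magnetic flux has SI base units: kg * m^2 / (A * s^2)

Checking each option against kg * m^2 / (A * s^2):
  A. T·m²: ✓ matches
  B. V: ✗ does not match
  C. V·s: ✓ matches
  D. Wb: ✓ matches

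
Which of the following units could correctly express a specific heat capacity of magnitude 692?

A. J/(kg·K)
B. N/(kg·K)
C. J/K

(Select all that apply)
A

specific heat capacity has SI base units: m^2 / (s^2 * K)

Checking each option against m^2 / (s^2 * K):
  A. J/(kg·K): ✓ matches
  B. N/(kg·K): ✗ does not match
  C. J/K: ✗ does not match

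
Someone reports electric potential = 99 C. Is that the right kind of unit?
No

electric potential has SI base units: kg * m^2 / (A * s^3)
C does NOT reduce to kg * m^2 / (A * s^3); a valid unit for electric potential would be e.g. V.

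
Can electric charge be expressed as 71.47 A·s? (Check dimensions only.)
Yes

electric charge has SI base units: A * s
A·s reduces to the same SI base units, so it is a valid unit for electric charge.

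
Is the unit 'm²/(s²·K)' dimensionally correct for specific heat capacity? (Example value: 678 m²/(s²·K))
Yes

specific heat capacity has SI base units: m^2 / (s^2 * K)
m²/(s²·K) reduces to the same SI base units, so it is a valid unit for specific heat capacity.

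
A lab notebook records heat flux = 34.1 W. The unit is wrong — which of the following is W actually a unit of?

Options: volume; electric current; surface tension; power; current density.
power

heat flux should have units dimensionally equivalent to kg / s^3 (e.g. W/m²).
The given unit 'W' reduces to kg * m^2 / s^3. Of the listed options, that is the dimensionality of power.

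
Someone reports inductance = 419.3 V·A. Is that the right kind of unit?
No

inductance has SI base units: kg * m^2 / (A^2 * s^2)
V·A does NOT reduce to kg * m^2 / (A^2 * s^2); a valid unit for inductance would be e.g. H.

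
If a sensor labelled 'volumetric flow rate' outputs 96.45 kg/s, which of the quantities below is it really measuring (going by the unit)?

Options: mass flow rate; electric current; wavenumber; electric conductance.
mass flow rate

volumetric flow rate should have units dimensionally equivalent to m^3 / s (e.g. m³/s).
The given unit 'kg/s' reduces to kg / s. Of the listed options, that is the dimensionality of mass flow rate.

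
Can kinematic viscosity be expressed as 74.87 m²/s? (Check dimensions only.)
Yes

kinematic viscosity has SI base units: m^2 / s
m²/s reduces to the same SI base units, so it is a valid unit for kinematic viscosity.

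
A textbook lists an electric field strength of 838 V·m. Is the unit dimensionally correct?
No

electric field strength has SI base units: kg * m / (A * s^3)
V·m does NOT reduce to kg * m / (A * s^3); a valid unit for electric field strength would be e.g. V/m.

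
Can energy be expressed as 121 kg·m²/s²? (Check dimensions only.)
Yes

energy has SI base units: kg * m^2 / s^2
kg·m²/s² reduces to the same SI base units, so it is a valid unit for energy.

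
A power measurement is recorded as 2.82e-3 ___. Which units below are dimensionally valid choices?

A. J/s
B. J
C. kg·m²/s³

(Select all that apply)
A, C

power has SI base units: kg * m^2 / s^3

Checking each option against kg * m^2 / s^3:
  A. J/s: ✓ matches
  B. J: ✗ does not match
  C. kg·m²/s³: ✓ matches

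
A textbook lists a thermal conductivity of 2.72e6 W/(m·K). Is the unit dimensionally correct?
Yes

thermal conductivity has SI base units: kg * m / (s^3 * K)
W/(m·K) reduces to the same SI base units, so it is a valid unit for thermal conductivity.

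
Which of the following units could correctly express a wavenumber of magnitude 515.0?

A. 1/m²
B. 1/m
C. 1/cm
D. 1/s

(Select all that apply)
B, C

wavenumber has SI base units: 1 / m

Checking each option against 1 / m:
  A. 1/m²: ✗ does not match
  B. 1/m: ✓ matches
  C. 1/cm: ✓ matches
  D. 1/s: ✗ does not match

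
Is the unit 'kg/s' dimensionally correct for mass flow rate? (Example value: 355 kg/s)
Yes

mass flow rate has SI base units: kg / s
kg/s reduces to the same SI base units, so it is a valid unit for mass flow rate.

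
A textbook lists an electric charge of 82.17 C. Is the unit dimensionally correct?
Yes

electric charge has SI base units: A * s
C reduces to the same SI base units, so it is a valid unit for electric charge.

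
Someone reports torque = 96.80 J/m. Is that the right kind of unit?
No

torque has SI base units: kg * m^2 / s^2
J/m does NOT reduce to kg * m^2 / s^2; a valid unit for torque would be e.g. N·m.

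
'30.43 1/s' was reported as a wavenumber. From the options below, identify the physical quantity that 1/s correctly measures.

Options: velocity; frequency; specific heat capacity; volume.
frequency

wavenumber should have units dimensionally equivalent to 1 / m (e.g. 1/m).
The given unit '1/s' reduces to 1 / s. Of the listed options, that is the dimensionality of frequency.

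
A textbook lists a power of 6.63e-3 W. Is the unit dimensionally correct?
Yes

power has SI base units: kg * m^2 / s^3
W reduces to the same SI base units, so it is a valid unit for power.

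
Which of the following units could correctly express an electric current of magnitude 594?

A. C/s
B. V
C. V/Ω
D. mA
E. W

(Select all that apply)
A, C, D

electric current has SI base units: A

Checking each option against A:
  A. C/s: ✓ matches
  B. V: ✗ does not match
  C. V/Ω: ✓ matches
  D. mA: ✓ matches
  E. W: ✗ does not match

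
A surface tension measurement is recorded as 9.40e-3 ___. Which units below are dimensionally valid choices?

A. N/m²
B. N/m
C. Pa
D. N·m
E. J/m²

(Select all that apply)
B, E

surface tension has SI base units: kg / s^2

Checking each option against kg / s^2:
  A. N/m²: ✗ does not match
  B. N/m: ✓ matches
  C. Pa: ✗ does not match
  D. N·m: ✗ does not match
  E. J/m²: ✓ matches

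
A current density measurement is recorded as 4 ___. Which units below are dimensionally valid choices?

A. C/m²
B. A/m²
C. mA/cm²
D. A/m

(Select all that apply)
B, C

current density has SI base units: A / m^2

Checking each option against A / m^2:
  A. C/m²: ✗ does not match
  B. A/m²: ✓ matches
  C. mA/cm²: ✓ matches
  D. A/m: ✗ does not match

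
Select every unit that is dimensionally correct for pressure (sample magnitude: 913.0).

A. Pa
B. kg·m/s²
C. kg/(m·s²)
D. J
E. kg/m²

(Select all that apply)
A, C

pressure has SI base units: kg / (m * s^2)

Checking each option against kg / (m * s^2):
  A. Pa: ✓ matches
  B. kg·m/s²: ✗ does not match
  C. kg/(m·s²): ✓ matches
  D. J: ✗ does not match
  E. kg/m²: ✗ does not match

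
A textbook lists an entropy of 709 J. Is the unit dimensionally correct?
No

entropy has SI base units: kg * m^2 / (s^2 * K)
J does NOT reduce to kg * m^2 / (s^2 * K); a valid unit for entropy would be e.g. J/K.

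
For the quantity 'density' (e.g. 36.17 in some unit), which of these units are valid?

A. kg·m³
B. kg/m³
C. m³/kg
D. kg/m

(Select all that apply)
B

density has SI base units: kg / m^3

Checking each option against kg / m^3:
  A. kg·m³: ✗ does not match
  B. kg/m³: ✓ matches
  C. m³/kg: ✗ does not match
  D. kg/m: ✗ does not match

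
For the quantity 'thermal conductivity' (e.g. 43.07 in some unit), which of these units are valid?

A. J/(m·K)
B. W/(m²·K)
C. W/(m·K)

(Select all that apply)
C

thermal conductivity has SI base units: kg * m / (s^3 * K)

Checking each option against kg * m / (s^3 * K):
  A. J/(m·K): ✗ does not match
  B. W/(m²·K): ✗ does not match
  C. W/(m·K): ✓ matches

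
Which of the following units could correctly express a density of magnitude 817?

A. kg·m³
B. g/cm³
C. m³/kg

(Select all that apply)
B

density has SI base units: kg / m^3

Checking each option against kg / m^3:
  A. kg·m³: ✗ does not match
  B. g/cm³: ✓ matches
  C. m³/kg: ✗ does not match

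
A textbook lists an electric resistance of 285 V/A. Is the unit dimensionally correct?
Yes

electric resistance has SI base units: kg * m^2 / (A^2 * s^3)
V/A reduces to the same SI base units, so it is a valid unit for electric resistance.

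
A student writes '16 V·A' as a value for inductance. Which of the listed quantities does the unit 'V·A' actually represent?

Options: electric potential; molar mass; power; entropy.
power

inductance should have units dimensionally equivalent to kg * m^2 / (A^2 * s^2) (e.g. H).
The given unit 'V·A' reduces to kg * m^2 / s^3. Of the listed options, that is the dimensionality of power.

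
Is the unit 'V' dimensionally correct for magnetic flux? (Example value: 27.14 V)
No

magnetic flux has SI base units: kg * m^2 / (A * s^2)
V does NOT reduce to kg * m^2 / (A * s^2); a valid unit for magnetic flux would be e.g. Wb.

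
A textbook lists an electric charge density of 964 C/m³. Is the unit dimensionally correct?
Yes

electric charge density has SI base units: A * s / m^3
C/m³ reduces to the same SI base units, so it is a valid unit for electric charge density.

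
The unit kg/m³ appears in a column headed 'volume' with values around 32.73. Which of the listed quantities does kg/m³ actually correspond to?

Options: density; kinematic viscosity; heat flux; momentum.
density

volume should have units dimensionally equivalent to m^3 (e.g. m³).
The given unit 'kg/m³' reduces to kg / m^3. Of the listed options, that is the dimensionality of density.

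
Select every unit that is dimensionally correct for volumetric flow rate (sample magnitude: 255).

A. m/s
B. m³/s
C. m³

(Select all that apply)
B

volumetric flow rate has SI base units: m^3 / s

Checking each option against m^3 / s:
  A. m/s: ✗ does not match
  B. m³/s: ✓ matches
  C. m³: ✗ does not match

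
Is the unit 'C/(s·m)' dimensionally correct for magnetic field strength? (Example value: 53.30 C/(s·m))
Yes

magnetic field strength has SI base units: A / m
C/(s·m) reduces to the same SI base units, so it is a valid unit for magnetic field strength.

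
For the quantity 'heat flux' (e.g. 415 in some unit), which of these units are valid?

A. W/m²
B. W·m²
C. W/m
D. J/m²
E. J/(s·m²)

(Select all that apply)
A, E

heat flux has SI base units: kg / s^3

Checking each option against kg / s^3:
  A. W/m²: ✓ matches
  B. W·m²: ✗ does not match
  C. W/m: ✗ does not match
  D. J/m²: ✗ does not match
  E. J/(s·m²): ✓ matches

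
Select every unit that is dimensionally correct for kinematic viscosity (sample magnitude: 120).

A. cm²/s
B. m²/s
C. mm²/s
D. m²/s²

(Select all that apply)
A, B, C

kinematic viscosity has SI base units: m^2 / s

Checking each option against m^2 / s:
  A. cm²/s: ✓ matches
  B. m²/s: ✓ matches
  C. mm²/s: ✓ matches
  D. m²/s²: ✗ does not match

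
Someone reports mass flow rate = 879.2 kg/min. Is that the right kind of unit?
Yes

mass flow rate has SI base units: kg / s
kg/min reduces to the same SI base units, so it is a valid unit for mass flow rate.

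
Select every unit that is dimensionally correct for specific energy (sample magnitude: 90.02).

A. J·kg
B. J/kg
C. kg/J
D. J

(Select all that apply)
B

specific energy has SI base units: m^2 / s^2

Checking each option against m^2 / s^2:
  A. J·kg: ✗ does not match
  B. J/kg: ✓ matches
  C. kg/J: ✗ does not match
  D. J: ✗ does not match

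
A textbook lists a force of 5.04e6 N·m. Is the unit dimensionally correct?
No

force has SI base units: kg * m / s^2
N·m does NOT reduce to kg * m / s^2; a valid unit for force would be e.g. N.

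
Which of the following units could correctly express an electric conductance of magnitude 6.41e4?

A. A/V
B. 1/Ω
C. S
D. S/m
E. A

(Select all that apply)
A, B, C

electric conductance has SI base units: A^2 * s^3 / (kg * m^2)

Checking each option against A^2 * s^3 / (kg * m^2):
  A. A/V: ✓ matches
  B. 1/Ω: ✓ matches
  C. S: ✓ matches
  D. S/m: ✗ does not match
  E. A: ✗ does not match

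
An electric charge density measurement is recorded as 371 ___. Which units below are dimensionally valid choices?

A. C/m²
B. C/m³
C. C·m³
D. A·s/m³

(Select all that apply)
B, D

electric charge density has SI base units: A * s / m^3

Checking each option against A * s / m^3:
  A. C/m²: ✗ does not match
  B. C/m³: ✓ matches
  C. C·m³: ✗ does not match
  D. A·s/m³: ✓ matches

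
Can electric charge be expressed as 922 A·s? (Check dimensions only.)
Yes

electric charge has SI base units: A * s
A·s reduces to the same SI base units, so it is a valid unit for electric charge.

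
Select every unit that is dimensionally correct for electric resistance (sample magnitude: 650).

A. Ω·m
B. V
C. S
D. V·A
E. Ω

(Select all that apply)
E

electric resistance has SI base units: kg * m^2 / (A^2 * s^3)

Checking each option against kg * m^2 / (A^2 * s^3):
  A. Ω·m: ✗ does not match
  B. V: ✗ does not match
  C. S: ✗ does not match
  D. V·A: ✗ does not match
  E. Ω: ✓ matches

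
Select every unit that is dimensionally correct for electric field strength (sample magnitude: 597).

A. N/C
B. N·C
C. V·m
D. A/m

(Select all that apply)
A

electric field strength has SI base units: kg * m / (A * s^3)

Checking each option against kg * m / (A * s^3):
  A. N/C: ✓ matches
  B. N·C: ✗ does not match
  C. V·m: ✗ does not match
  D. A/m: ✗ does not match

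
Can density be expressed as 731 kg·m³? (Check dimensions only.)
No

density has SI base units: kg / m^3
kg·m³ does NOT reduce to kg / m^3; a valid unit for density would be e.g. kg/m³.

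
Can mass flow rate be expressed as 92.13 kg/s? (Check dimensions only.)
Yes

mass flow rate has SI base units: kg / s
kg/s reduces to the same SI base units, so it is a valid unit for mass flow rate.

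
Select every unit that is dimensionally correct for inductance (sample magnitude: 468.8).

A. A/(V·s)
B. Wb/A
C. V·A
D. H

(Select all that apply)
B, D

inductance has SI base units: kg * m^2 / (A^2 * s^2)

Checking each option against kg * m^2 / (A^2 * s^2):
  A. A/(V·s): ✗ does not match
  B. Wb/A: ✓ matches
  C. V·A: ✗ does not match
  D. H: ✓ matches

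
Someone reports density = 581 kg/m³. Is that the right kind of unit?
Yes

density has SI base units: kg / m^3
kg/m³ reduces to the same SI base units, so it is a valid unit for density.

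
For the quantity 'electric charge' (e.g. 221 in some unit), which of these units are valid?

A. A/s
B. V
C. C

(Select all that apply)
C

electric charge has SI base units: A * s

Checking each option against A * s:
  A. A/s: ✗ does not match
  B. V: ✗ does not match
  C. C: ✓ matches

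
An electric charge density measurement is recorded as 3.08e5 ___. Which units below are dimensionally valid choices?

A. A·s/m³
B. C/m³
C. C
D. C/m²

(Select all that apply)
A, B

electric charge density has SI base units: A * s / m^3

Checking each option against A * s / m^3:
  A. A·s/m³: ✓ matches
  B. C/m³: ✓ matches
  C. C: ✗ does not match
  D. C/m²: ✗ does not match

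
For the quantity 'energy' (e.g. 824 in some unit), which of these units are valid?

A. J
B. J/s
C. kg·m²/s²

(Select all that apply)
A, C

energy has SI base units: kg * m^2 / s^2

Checking each option against kg * m^2 / s^2:
  A. J: ✓ matches
  B. J/s: ✗ does not match
  C. kg·m²/s²: ✓ matches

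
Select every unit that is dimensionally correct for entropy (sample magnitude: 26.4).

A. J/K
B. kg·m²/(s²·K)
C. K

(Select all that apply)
A, B

entropy has SI base units: kg * m^2 / (s^2 * K)

Checking each option against kg * m^2 / (s^2 * K):
  A. J/K: ✓ matches
  B. kg·m²/(s²·K): ✓ matches
  C. K: ✗ does not match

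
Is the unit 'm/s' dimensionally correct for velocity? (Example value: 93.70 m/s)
Yes

velocity has SI base units: m / s
m/s reduces to the same SI base units, so it is a valid unit for velocity.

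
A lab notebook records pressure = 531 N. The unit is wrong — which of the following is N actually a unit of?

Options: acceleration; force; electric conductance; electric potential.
force

pressure should have units dimensionally equivalent to kg / (m * s^2) (e.g. Pa).
The given unit 'N' reduces to kg * m / s^2. Of the listed options, that is the dimensionality of force.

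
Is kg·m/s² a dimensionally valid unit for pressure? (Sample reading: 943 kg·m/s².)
No

pressure has SI base units: kg / (m * s^2)
kg·m/s² does NOT reduce to kg / (m * s^2); a valid unit for pressure would be e.g. Pa.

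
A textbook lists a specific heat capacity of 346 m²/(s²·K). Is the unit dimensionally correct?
Yes

specific heat capacity has SI base units: m^2 / (s^2 * K)
m²/(s²·K) reduces to the same SI base units, so it is a valid unit for specific heat capacity.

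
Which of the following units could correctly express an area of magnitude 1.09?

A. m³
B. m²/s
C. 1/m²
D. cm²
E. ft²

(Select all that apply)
D, E

area has SI base units: m^2

Checking each option against m^2:
  A. m³: ✗ does not match
  B. m²/s: ✗ does not match
  C. 1/m²: ✗ does not match
  D. cm²: ✓ matches
  E. ft²: ✓ matches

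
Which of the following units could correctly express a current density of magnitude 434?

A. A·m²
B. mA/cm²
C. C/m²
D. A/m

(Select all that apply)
B

current density has SI base units: A / m^2

Checking each option against A / m^2:
  A. A·m²: ✗ does not match
  B. mA/cm²: ✓ matches
  C. C/m²: ✗ does not match
  D. A/m: ✗ does not match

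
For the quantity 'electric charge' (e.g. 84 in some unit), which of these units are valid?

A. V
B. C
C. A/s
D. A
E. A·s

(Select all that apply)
B, E

electric charge has SI base units: A * s

Checking each option against A * s:
  A. V: ✗ does not match
  B. C: ✓ matches
  C. A/s: ✗ does not match
  D. A: ✗ does not match
  E. A·s: ✓ matches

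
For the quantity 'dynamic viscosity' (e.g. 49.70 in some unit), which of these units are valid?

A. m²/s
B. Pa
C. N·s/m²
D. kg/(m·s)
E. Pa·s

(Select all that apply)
C, D, E

dynamic viscosity has SI base units: kg / (m * s)

Checking each option against kg / (m * s):
  A. m²/s: ✗ does not match
  B. Pa: ✗ does not match
  C. N·s/m²: ✓ matches
  D. kg/(m·s): ✓ matches
  E. Pa·s: ✓ matches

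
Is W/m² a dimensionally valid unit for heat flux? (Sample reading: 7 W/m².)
Yes

heat flux has SI base units: kg / s^3
W/m² reduces to the same SI base units, so it is a valid unit for heat flux.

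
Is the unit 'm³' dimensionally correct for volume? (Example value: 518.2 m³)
Yes

volume has SI base units: m^3
m³ reduces to the same SI base units, so it is a valid unit for volume.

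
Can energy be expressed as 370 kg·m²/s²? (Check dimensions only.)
Yes

energy has SI base units: kg * m^2 / s^2
kg·m²/s² reduces to the same SI base units, so it is a valid unit for energy.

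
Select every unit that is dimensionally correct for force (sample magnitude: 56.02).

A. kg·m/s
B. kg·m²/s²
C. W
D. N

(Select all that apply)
D

force has SI base units: kg * m / s^2

Checking each option against kg * m / s^2:
  A. kg·m/s: ✗ does not match
  B. kg·m²/s²: ✗ does not match
  C. W: ✗ does not match
  D. N: ✓ matches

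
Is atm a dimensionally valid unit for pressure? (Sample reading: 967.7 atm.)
Yes

pressure has SI base units: kg / (m * s^2)
atm reduces to the same SI base units, so it is a valid unit for pressure.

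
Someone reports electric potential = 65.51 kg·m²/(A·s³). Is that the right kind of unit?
Yes

electric potential has SI base units: kg * m^2 / (A * s^3)
kg·m²/(A·s³) reduces to the same SI base units, so it is a valid unit for electric potential.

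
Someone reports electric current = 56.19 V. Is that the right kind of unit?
No

electric current has SI base units: A
V does NOT reduce to A; a valid unit for electric current would be e.g. A.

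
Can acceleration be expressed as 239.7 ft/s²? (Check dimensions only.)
Yes

acceleration has SI base units: m / s^2
ft/s² reduces to the same SI base units, so it is a valid unit for acceleration.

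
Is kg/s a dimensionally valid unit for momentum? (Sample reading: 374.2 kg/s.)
No

momentum has SI base units: kg * m / s
kg/s does NOT reduce to kg * m / s; a valid unit for momentum would be e.g. kg·m/s.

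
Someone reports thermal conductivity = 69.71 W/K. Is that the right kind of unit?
No

thermal conductivity has SI base units: kg * m / (s^3 * K)
W/K does NOT reduce to kg * m / (s^3 * K); a valid unit for thermal conductivity would be e.g. W/(m·K).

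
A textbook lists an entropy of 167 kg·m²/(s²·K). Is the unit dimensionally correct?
Yes

entropy has SI base units: kg * m^2 / (s^2 * K)
kg·m²/(s²·K) reduces to the same SI base units, so it is a valid unit for entropy.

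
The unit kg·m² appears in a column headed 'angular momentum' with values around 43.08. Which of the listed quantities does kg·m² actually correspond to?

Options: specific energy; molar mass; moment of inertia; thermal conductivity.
moment of inertia

angular momentum should have units dimensionally equivalent to kg * m^2 / s (e.g. kg·m²/s).
The given unit 'kg·m²' reduces to kg * m^2. Of the listed options, that is the dimensionality of moment of inertia.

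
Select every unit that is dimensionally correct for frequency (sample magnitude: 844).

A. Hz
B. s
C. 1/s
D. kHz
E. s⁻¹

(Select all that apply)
A, C, D, E

frequency has SI base units: 1 / s

Checking each option against 1 / s:
  A. Hz: ✓ matches
  B. s: ✗ does not match
  C. 1/s: ✓ matches
  D. kHz: ✓ matches
  E. s⁻¹: ✓ matches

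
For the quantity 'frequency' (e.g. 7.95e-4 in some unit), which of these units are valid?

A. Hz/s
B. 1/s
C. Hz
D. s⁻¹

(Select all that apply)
B, C, D

frequency has SI base units: 1 / s

Checking each option against 1 / s:
  A. Hz/s: ✗ does not match
  B. 1/s: ✓ matches
  C. Hz: ✓ matches
  D. s⁻¹: ✓ matches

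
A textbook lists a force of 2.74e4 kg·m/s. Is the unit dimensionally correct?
No

force has SI base units: kg * m / s^2
kg·m/s does NOT reduce to kg * m / s^2; a valid unit for force would be e.g. N.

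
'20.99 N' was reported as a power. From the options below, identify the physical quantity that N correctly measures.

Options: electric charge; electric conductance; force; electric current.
force

power should have units dimensionally equivalent to kg * m^2 / s^3 (e.g. W).
The given unit 'N' reduces to kg * m / s^2. Of the listed options, that is the dimensionality of force.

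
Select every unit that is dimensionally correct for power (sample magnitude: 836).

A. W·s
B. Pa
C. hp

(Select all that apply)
C

power has SI base units: kg * m^2 / s^3

Checking each option against kg * m^2 / s^3:
  A. W·s: ✗ does not match
  B. Pa: ✗ does not match
  C. hp: ✓ matches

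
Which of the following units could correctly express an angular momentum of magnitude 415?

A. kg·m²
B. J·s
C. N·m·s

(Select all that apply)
B, C

angular momentum has SI base units: kg * m^2 / s

Checking each option against kg * m^2 / s:
  A. kg·m²: ✗ does not match
  B. J·s: ✓ matches
  C. N·m·s: ✓ matches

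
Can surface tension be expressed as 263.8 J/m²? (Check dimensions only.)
Yes

surface tension has SI base units: kg / s^2
J/m² reduces to the same SI base units, so it is a valid unit for surface tension.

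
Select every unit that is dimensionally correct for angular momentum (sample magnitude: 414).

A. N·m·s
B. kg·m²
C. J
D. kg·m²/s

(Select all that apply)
A, D

angular momentum has SI base units: kg * m^2 / s

Checking each option against kg * m^2 / s:
  A. N·m·s: ✓ matches
  B. kg·m²: ✗ does not match
  C. J: ✗ does not match
  D. kg·m²/s: ✓ matches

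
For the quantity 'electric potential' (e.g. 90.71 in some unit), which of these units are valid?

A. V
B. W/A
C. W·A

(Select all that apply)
A, B

electric potential has SI base units: kg * m^2 / (A * s^3)

Checking each option against kg * m^2 / (A * s^3):
  A. V: ✓ matches
  B. W/A: ✓ matches
  C. W·A: ✗ does not match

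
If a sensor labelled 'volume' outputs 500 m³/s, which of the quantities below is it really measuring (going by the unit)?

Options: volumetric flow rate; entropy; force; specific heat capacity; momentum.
volumetric flow rate

volume should have units dimensionally equivalent to m^3 (e.g. m³).
The given unit 'm³/s' reduces to m^3 / s. Of the listed options, that is the dimensionality of volumetric flow rate.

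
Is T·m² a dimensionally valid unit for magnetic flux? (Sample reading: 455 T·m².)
Yes

magnetic flux has SI base units: kg * m^2 / (A * s^2)
T·m² reduces to the same SI base units, so it is a valid unit for magnetic flux.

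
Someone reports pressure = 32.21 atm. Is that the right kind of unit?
Yes

pressure has SI base units: kg / (m * s^2)
atm reduces to the same SI base units, so it is a valid unit for pressure.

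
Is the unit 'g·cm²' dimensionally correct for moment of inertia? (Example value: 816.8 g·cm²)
Yes

moment of inertia has SI base units: kg * m^2
g·cm² reduces to the same SI base units, so it is a valid unit for moment of inertia.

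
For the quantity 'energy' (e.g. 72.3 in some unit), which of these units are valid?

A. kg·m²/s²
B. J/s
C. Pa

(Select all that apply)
A

energy has SI base units: kg * m^2 / s^2

Checking each option against kg * m^2 / s^2:
  A. kg·m²/s²: ✓ matches
  B. J/s: ✗ does not match
  C. Pa: ✗ does not match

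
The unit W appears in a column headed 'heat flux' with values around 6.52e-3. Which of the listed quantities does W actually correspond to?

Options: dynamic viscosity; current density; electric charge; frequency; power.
power

heat flux should have units dimensionally equivalent to kg / s^3 (e.g. W/m²).
The given unit 'W' reduces to kg * m^2 / s^3. Of the listed options, that is the dimensionality of power.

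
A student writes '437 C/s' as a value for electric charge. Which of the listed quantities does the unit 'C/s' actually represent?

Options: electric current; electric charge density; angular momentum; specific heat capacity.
electric current

electric charge should have units dimensionally equivalent to A * s (e.g. C).
The given unit 'C/s' reduces to A. Of the listed options, that is the dimensionality of electric current.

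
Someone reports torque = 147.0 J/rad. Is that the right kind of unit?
Yes

torque has SI base units: kg * m^2 / s^2
J/rad reduces to the same SI base units, so it is a valid unit for torque.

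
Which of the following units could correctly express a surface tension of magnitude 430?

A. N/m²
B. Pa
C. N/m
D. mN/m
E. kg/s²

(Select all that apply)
C, D, E

surface tension has SI base units: kg / s^2

Checking each option against kg / s^2:
  A. N/m²: ✗ does not match
  B. Pa: ✗ does not match
  C. N/m: ✓ matches
  D. mN/m: ✓ matches
  E. kg/s²: ✓ matches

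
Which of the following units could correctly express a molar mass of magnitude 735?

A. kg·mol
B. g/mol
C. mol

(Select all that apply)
B

molar mass has SI base units: kg / mol

Checking each option against kg / mol:
  A. kg·mol: ✗ does not match
  B. g/mol: ✓ matches
  C. mol: ✗ does not match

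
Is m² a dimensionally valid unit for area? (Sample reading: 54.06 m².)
Yes

area has SI base units: m^2
m² reduces to the same SI base units, so it is a valid unit for area.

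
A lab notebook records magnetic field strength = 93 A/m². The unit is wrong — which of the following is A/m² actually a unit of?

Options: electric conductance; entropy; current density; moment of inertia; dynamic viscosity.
current density

magnetic field strength should have units dimensionally equivalent to A / m (e.g. A/m).
The given unit 'A/m²' reduces to A / m^2. Of the listed options, that is the dimensionality of current density.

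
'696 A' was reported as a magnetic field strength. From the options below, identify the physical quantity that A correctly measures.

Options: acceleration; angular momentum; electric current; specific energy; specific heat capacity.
electric current

magnetic field strength should have units dimensionally equivalent to A / m (e.g. A/m).
The given unit 'A' reduces to A. Of the listed options, that is the dimensionality of electric current.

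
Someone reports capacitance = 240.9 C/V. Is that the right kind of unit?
Yes

capacitance has SI base units: A^2 * s^4 / (kg * m^2)
C/V reduces to the same SI base units, so it is a valid unit for capacitance.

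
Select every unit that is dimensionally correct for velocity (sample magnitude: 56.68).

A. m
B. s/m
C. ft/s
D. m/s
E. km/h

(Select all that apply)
C, D, E

velocity has SI base units: m / s

Checking each option against m / s:
  A. m: ✗ does not match
  B. s/m: ✗ does not match
  C. ft/s: ✓ matches
  D. m/s: ✓ matches
  E. km/h: ✓ matches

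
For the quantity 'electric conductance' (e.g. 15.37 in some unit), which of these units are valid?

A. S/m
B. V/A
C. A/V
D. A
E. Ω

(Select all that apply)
C

electric conductance has SI base units: A^2 * s^3 / (kg * m^2)

Checking each option against A^2 * s^3 / (kg * m^2):
  A. S/m: ✗ does not match
  B. V/A: ✗ does not match
  C. A/V: ✓ matches
  D. A: ✗ does not match
  E. Ω: ✗ does not match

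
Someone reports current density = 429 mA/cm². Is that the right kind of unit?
Yes

current density has SI base units: A / m^2
mA/cm² reduces to the same SI base units, so it is a valid unit for current density.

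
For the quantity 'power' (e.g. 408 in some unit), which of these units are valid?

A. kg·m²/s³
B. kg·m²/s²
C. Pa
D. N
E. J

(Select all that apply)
A

power has SI base units: kg * m^2 / s^3

Checking each option against kg * m^2 / s^3:
  A. kg·m²/s³: ✓ matches
  B. kg·m²/s²: ✗ does not match
  C. Pa: ✗ does not match
  D. N: ✗ does not match
  E. J: ✗ does not match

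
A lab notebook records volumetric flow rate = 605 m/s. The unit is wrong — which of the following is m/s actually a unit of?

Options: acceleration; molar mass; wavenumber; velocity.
velocity

volumetric flow rate should have units dimensionally equivalent to m^3 / s (e.g. m³/s).
The given unit 'm/s' reduces to m / s. Of the listed options, that is the dimensionality of velocity.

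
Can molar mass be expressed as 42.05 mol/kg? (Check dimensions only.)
No

molar mass has SI base units: kg / mol
mol/kg does NOT reduce to kg / mol; a valid unit for molar mass would be e.g. kg/mol.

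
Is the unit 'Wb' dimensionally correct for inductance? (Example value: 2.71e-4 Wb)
No

inductance has SI base units: kg * m^2 / (A^2 * s^2)
Wb does NOT reduce to kg * m^2 / (A^2 * s^2); a valid unit for inductance would be e.g. H.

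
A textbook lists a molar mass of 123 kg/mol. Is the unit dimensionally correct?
Yes

molar mass has SI base units: kg / mol
kg/mol reduces to the same SI base units, so it is a valid unit for molar mass.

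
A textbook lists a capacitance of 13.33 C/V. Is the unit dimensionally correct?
Yes

capacitance has SI base units: A^2 * s^4 / (kg * m^2)
C/V reduces to the same SI base units, so it is a valid unit for capacitance.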